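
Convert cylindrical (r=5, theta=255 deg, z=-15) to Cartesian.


x = 5 * cos(255) = -1.2941
y = 5 * sin(255) = -4.8296
z = -15

(-1.2941, -4.8296, -15)


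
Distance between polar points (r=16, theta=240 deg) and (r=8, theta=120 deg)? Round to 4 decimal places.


d = sqrt(r1^2 + r2^2 - 2*r1*r2*cos(t2-t1))
d = sqrt(16^2 + 8^2 - 2*16*8*cos(120-240)) = 21.166

21.166


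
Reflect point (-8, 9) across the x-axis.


Reflection across x-axis: (x, y) -> (x, -y)
(-8, 9) -> (-8, -9)

(-8, -9)


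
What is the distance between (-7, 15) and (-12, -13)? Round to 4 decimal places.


d = sqrt((-12--7)^2 + (-13-15)^2) = 28.4429

28.4429


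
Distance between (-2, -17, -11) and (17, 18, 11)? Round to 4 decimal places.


d = sqrt((17--2)^2 + (18--17)^2 + (11--11)^2) = 45.4973

45.4973


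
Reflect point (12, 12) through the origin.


Reflection through origin: (x, y) -> (-x, -y)
(12, 12) -> (-12, -12)

(-12, -12)


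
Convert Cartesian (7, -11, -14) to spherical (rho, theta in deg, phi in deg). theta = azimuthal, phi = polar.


rho = sqrt(7^2 + (-11)^2 + (-14)^2) = 19.1311
theta = atan2(-11, 7) = 302.4712 deg
phi = acos(-14/19.1311) = 137.0368 deg

rho = 19.1311, theta = 302.4712 deg, phi = 137.0368 deg


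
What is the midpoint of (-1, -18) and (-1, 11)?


Midpoint = ((-1+-1)/2, (-18+11)/2) = (-1, -3.5)

(-1, -3.5)


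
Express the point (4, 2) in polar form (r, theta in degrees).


r = sqrt(4^2 + 2^2) = 4.4721
theta = atan2(2, 4) = 26.5651 degrees

r = 4.4721, theta = 26.5651 degrees


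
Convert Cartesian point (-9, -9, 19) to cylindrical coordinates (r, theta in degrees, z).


r = sqrt((-9)^2 + (-9)^2) = 12.7279
theta = atan2(-9, -9) = 225 deg
z = 19

r = 12.7279, theta = 225 deg, z = 19


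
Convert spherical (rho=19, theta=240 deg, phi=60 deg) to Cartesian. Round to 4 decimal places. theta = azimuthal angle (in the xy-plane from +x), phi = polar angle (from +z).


x = 19 * sin(60) * cos(240) = -8.2272
y = 19 * sin(60) * sin(240) = -14.25
z = 19 * cos(60) = 9.5

(-8.2272, -14.25, 9.5)


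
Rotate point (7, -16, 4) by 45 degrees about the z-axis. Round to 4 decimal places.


x' = 7*cos(45) - -16*sin(45) = 16.2635
y' = 7*sin(45) + -16*cos(45) = -6.364
z' = 4

(16.2635, -6.364, 4)


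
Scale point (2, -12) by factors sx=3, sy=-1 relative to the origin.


Scaling: (x*sx, y*sy) = (2*3, -12*-1) = (6, 12)

(6, 12)


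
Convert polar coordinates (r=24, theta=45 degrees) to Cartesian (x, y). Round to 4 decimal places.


x = 24 * cos(45) = 16.9706
y = 24 * sin(45) = 16.9706

(16.9706, 16.9706)


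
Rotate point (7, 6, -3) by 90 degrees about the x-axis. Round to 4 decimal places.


x' = 7
y' = 6*cos(90) - -3*sin(90) = 3
z' = 6*sin(90) + -3*cos(90) = 6

(7, 3, 6)


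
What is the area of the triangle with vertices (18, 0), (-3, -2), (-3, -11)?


Area = |x1(y2-y3) + x2(y3-y1) + x3(y1-y2)| / 2
= |18*(-2--11) + -3*(-11-0) + -3*(0--2)| / 2
= 94.5

94.5


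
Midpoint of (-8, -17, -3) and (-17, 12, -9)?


Midpoint = ((-8+-17)/2, (-17+12)/2, (-3+-9)/2) = (-12.5, -2.5, -6)

(-12.5, -2.5, -6)


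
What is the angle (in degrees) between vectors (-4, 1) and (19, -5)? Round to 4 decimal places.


dot = -4*19 + 1*-5 = -81
|u| = 4.1231, |v| = 19.6469
cos(angle) = -0.9999
angle = 179.2927 degrees

179.2927 degrees


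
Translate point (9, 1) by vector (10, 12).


Translation: (x+dx, y+dy) = (9+10, 1+12) = (19, 13)

(19, 13)


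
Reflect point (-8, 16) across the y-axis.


Reflection across y-axis: (x, y) -> (-x, y)
(-8, 16) -> (8, 16)

(8, 16)


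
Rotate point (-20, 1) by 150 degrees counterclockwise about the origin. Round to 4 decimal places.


x' = -20*cos(150) - 1*sin(150) = 16.8205
y' = -20*sin(150) + 1*cos(150) = -10.866

(16.8205, -10.866)


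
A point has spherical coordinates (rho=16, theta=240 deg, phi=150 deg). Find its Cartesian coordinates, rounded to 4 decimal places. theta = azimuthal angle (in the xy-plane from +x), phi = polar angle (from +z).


x = 16 * sin(150) * cos(240) = -4
y = 16 * sin(150) * sin(240) = -6.9282
z = 16 * cos(150) = -13.8564

(-4, -6.9282, -13.8564)


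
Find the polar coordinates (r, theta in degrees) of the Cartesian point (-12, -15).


r = sqrt((-12)^2 + (-15)^2) = 19.2094
theta = atan2(-15, -12) = 231.3402 degrees

r = 19.2094, theta = 231.3402 degrees


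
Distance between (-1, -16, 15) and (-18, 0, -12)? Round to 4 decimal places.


d = sqrt((-18--1)^2 + (0--16)^2 + (-12-15)^2) = 35.6931

35.6931


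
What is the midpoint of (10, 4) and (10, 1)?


Midpoint = ((10+10)/2, (4+1)/2) = (10, 2.5)

(10, 2.5)


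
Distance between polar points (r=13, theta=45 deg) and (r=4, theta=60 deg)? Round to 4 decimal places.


d = sqrt(r1^2 + r2^2 - 2*r1*r2*cos(t2-t1))
d = sqrt(13^2 + 4^2 - 2*13*4*cos(60-45)) = 9.1948

9.1948


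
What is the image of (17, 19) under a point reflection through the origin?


Reflection through origin: (x, y) -> (-x, -y)
(17, 19) -> (-17, -19)

(-17, -19)


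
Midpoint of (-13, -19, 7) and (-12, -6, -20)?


Midpoint = ((-13+-12)/2, (-19+-6)/2, (7+-20)/2) = (-12.5, -12.5, -6.5)

(-12.5, -12.5, -6.5)


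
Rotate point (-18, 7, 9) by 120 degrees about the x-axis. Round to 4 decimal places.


x' = -18
y' = 7*cos(120) - 9*sin(120) = -11.2942
z' = 7*sin(120) + 9*cos(120) = 1.5622

(-18, -11.2942, 1.5622)


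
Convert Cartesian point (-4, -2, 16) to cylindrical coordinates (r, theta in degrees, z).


r = sqrt((-4)^2 + (-2)^2) = 4.4721
theta = atan2(-2, -4) = 206.5651 deg
z = 16

r = 4.4721, theta = 206.5651 deg, z = 16


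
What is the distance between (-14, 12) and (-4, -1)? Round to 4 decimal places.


d = sqrt((-4--14)^2 + (-1-12)^2) = 16.4012

16.4012


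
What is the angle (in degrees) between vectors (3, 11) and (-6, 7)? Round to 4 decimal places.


dot = 3*-6 + 11*7 = 59
|u| = 11.4018, |v| = 9.2195
cos(angle) = 0.5613
angle = 55.8564 degrees

55.8564 degrees


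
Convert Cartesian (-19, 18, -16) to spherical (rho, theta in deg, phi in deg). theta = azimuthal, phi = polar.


rho = sqrt((-19)^2 + 18^2 + (-16)^2) = 30.6757
theta = atan2(18, -19) = 136.5482 deg
phi = acos(-16/30.6757) = 121.4386 deg

rho = 30.6757, theta = 136.5482 deg, phi = 121.4386 deg


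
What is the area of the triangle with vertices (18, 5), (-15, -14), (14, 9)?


Area = |x1(y2-y3) + x2(y3-y1) + x3(y1-y2)| / 2
= |18*(-14-9) + -15*(9-5) + 14*(5--14)| / 2
= 104

104


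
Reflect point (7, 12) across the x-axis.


Reflection across x-axis: (x, y) -> (x, -y)
(7, 12) -> (7, -12)

(7, -12)


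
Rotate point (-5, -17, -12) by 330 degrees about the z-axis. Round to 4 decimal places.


x' = -5*cos(330) - -17*sin(330) = -12.8301
y' = -5*sin(330) + -17*cos(330) = -12.2224
z' = -12

(-12.8301, -12.2224, -12)


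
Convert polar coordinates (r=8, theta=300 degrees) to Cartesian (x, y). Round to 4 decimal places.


x = 8 * cos(300) = 4
y = 8 * sin(300) = -6.9282

(4, -6.9282)


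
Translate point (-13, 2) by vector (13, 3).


Translation: (x+dx, y+dy) = (-13+13, 2+3) = (0, 5)

(0, 5)


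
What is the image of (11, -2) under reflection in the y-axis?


Reflection across y-axis: (x, y) -> (-x, y)
(11, -2) -> (-11, -2)

(-11, -2)


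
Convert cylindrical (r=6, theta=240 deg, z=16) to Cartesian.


x = 6 * cos(240) = -3
y = 6 * sin(240) = -5.1962
z = 16

(-3, -5.1962, 16)


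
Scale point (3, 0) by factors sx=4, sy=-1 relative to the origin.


Scaling: (x*sx, y*sy) = (3*4, 0*-1) = (12, 0)

(12, 0)


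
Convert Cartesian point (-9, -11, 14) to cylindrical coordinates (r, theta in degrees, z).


r = sqrt((-9)^2 + (-11)^2) = 14.2127
theta = atan2(-11, -9) = 230.7106 deg
z = 14

r = 14.2127, theta = 230.7106 deg, z = 14


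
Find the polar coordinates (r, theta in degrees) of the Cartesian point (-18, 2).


r = sqrt((-18)^2 + 2^2) = 18.1108
theta = atan2(2, -18) = 173.6598 degrees

r = 18.1108, theta = 173.6598 degrees


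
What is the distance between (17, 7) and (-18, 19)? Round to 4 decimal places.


d = sqrt((-18-17)^2 + (19-7)^2) = 37

37


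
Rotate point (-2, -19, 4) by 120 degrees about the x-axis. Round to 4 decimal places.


x' = -2
y' = -19*cos(120) - 4*sin(120) = 6.0359
z' = -19*sin(120) + 4*cos(120) = -18.4545

(-2, 6.0359, -18.4545)


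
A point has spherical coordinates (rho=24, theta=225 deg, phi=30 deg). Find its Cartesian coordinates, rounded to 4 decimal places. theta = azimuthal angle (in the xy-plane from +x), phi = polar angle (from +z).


x = 24 * sin(30) * cos(225) = -8.4853
y = 24 * sin(30) * sin(225) = -8.4853
z = 24 * cos(30) = 20.7846

(-8.4853, -8.4853, 20.7846)


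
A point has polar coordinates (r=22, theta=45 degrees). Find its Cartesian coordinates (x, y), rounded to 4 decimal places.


x = 22 * cos(45) = 15.5563
y = 22 * sin(45) = 15.5563

(15.5563, 15.5563)


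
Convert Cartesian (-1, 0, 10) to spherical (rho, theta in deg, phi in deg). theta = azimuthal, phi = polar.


rho = sqrt((-1)^2 + 0^2 + 10^2) = 10.0499
theta = atan2(0, -1) = 180 deg
phi = acos(10/10.0499) = 5.7106 deg

rho = 10.0499, theta = 180 deg, phi = 5.7106 deg


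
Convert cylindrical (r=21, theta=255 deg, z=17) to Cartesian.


x = 21 * cos(255) = -5.4352
y = 21 * sin(255) = -20.2844
z = 17

(-5.4352, -20.2844, 17)


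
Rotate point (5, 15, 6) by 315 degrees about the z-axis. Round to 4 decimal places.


x' = 5*cos(315) - 15*sin(315) = 14.1421
y' = 5*sin(315) + 15*cos(315) = 7.0711
z' = 6

(14.1421, 7.0711, 6)


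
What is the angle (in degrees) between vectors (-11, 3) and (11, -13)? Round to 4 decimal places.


dot = -11*11 + 3*-13 = -160
|u| = 11.4018, |v| = 17.0294
cos(angle) = -0.824
angle = 145.4915 degrees

145.4915 degrees


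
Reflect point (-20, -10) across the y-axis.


Reflection across y-axis: (x, y) -> (-x, y)
(-20, -10) -> (20, -10)

(20, -10)


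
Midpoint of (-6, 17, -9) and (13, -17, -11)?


Midpoint = ((-6+13)/2, (17+-17)/2, (-9+-11)/2) = (3.5, 0, -10)

(3.5, 0, -10)


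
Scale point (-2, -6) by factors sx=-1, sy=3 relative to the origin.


Scaling: (x*sx, y*sy) = (-2*-1, -6*3) = (2, -18)

(2, -18)


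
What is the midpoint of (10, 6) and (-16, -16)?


Midpoint = ((10+-16)/2, (6+-16)/2) = (-3, -5)

(-3, -5)


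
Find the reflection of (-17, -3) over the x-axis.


Reflection across x-axis: (x, y) -> (x, -y)
(-17, -3) -> (-17, 3)

(-17, 3)


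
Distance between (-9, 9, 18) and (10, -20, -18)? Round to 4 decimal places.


d = sqrt((10--9)^2 + (-20-9)^2 + (-18-18)^2) = 49.98

49.98


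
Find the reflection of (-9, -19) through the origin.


Reflection through origin: (x, y) -> (-x, -y)
(-9, -19) -> (9, 19)

(9, 19)


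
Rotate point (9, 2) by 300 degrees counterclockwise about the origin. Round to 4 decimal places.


x' = 9*cos(300) - 2*sin(300) = 6.2321
y' = 9*sin(300) + 2*cos(300) = -6.7942

(6.2321, -6.7942)


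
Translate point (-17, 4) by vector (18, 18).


Translation: (x+dx, y+dy) = (-17+18, 4+18) = (1, 22)

(1, 22)


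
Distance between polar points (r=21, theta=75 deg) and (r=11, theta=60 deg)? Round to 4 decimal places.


d = sqrt(r1^2 + r2^2 - 2*r1*r2*cos(t2-t1))
d = sqrt(21^2 + 11^2 - 2*21*11*cos(60-75)) = 10.7584

10.7584


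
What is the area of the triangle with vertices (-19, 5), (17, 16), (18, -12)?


Area = |x1(y2-y3) + x2(y3-y1) + x3(y1-y2)| / 2
= |-19*(16--12) + 17*(-12-5) + 18*(5-16)| / 2
= 509.5

509.5


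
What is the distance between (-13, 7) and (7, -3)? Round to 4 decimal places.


d = sqrt((7--13)^2 + (-3-7)^2) = 22.3607

22.3607


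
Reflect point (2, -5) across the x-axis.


Reflection across x-axis: (x, y) -> (x, -y)
(2, -5) -> (2, 5)

(2, 5)


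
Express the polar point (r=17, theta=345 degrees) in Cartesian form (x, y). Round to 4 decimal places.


x = 17 * cos(345) = 16.4207
y = 17 * sin(345) = -4.3999

(16.4207, -4.3999)


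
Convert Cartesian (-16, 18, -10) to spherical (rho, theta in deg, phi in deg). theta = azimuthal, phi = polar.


rho = sqrt((-16)^2 + 18^2 + (-10)^2) = 26.0768
theta = atan2(18, -16) = 131.6335 deg
phi = acos(-10/26.0768) = 112.5496 deg

rho = 26.0768, theta = 131.6335 deg, phi = 112.5496 deg


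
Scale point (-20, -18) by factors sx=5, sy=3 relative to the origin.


Scaling: (x*sx, y*sy) = (-20*5, -18*3) = (-100, -54)

(-100, -54)


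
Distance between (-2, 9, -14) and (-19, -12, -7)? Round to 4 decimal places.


d = sqrt((-19--2)^2 + (-12-9)^2 + (-7--14)^2) = 27.9106

27.9106


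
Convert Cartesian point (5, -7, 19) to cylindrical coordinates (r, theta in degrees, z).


r = sqrt(5^2 + (-7)^2) = 8.6023
theta = atan2(-7, 5) = 305.5377 deg
z = 19

r = 8.6023, theta = 305.5377 deg, z = 19


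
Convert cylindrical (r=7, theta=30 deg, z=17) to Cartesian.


x = 7 * cos(30) = 6.0622
y = 7 * sin(30) = 3.5
z = 17

(6.0622, 3.5, 17)


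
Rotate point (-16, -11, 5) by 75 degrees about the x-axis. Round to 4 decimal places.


x' = -16
y' = -11*cos(75) - 5*sin(75) = -7.6766
z' = -11*sin(75) + 5*cos(75) = -9.3311

(-16, -7.6766, -9.3311)


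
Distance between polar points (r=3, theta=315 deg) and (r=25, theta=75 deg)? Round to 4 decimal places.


d = sqrt(r1^2 + r2^2 - 2*r1*r2*cos(t2-t1))
d = sqrt(3^2 + 25^2 - 2*3*25*cos(75-315)) = 26.6271

26.6271


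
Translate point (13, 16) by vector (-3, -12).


Translation: (x+dx, y+dy) = (13+-3, 16+-12) = (10, 4)

(10, 4)


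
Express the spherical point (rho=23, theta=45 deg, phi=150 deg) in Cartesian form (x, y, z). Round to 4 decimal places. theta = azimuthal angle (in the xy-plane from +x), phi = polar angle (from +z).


x = 23 * sin(150) * cos(45) = 8.1317
y = 23 * sin(150) * sin(45) = 8.1317
z = 23 * cos(150) = -19.9186

(8.1317, 8.1317, -19.9186)


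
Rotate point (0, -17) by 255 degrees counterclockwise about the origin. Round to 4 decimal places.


x' = 0*cos(255) - -17*sin(255) = -16.4207
y' = 0*sin(255) + -17*cos(255) = 4.3999

(-16.4207, 4.3999)


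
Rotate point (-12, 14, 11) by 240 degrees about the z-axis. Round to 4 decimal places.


x' = -12*cos(240) - 14*sin(240) = 18.1244
y' = -12*sin(240) + 14*cos(240) = 3.3923
z' = 11

(18.1244, 3.3923, 11)


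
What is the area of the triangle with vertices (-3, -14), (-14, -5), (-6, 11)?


Area = |x1(y2-y3) + x2(y3-y1) + x3(y1-y2)| / 2
= |-3*(-5-11) + -14*(11--14) + -6*(-14--5)| / 2
= 124

124


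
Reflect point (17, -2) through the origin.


Reflection through origin: (x, y) -> (-x, -y)
(17, -2) -> (-17, 2)

(-17, 2)


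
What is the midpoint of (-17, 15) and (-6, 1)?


Midpoint = ((-17+-6)/2, (15+1)/2) = (-11.5, 8)

(-11.5, 8)


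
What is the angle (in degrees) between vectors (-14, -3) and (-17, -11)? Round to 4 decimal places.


dot = -14*-17 + -3*-11 = 271
|u| = 14.3178, |v| = 20.2485
cos(angle) = 0.9348
angle = 20.8105 degrees

20.8105 degrees


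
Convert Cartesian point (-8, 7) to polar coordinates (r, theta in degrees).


r = sqrt((-8)^2 + 7^2) = 10.6301
theta = atan2(7, -8) = 138.8141 degrees

r = 10.6301, theta = 138.8141 degrees


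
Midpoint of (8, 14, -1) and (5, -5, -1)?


Midpoint = ((8+5)/2, (14+-5)/2, (-1+-1)/2) = (6.5, 4.5, -1)

(6.5, 4.5, -1)


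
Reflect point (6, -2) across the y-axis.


Reflection across y-axis: (x, y) -> (-x, y)
(6, -2) -> (-6, -2)

(-6, -2)


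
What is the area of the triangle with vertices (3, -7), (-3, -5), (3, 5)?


Area = |x1(y2-y3) + x2(y3-y1) + x3(y1-y2)| / 2
= |3*(-5-5) + -3*(5--7) + 3*(-7--5)| / 2
= 36

36


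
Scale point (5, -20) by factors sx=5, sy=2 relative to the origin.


Scaling: (x*sx, y*sy) = (5*5, -20*2) = (25, -40)

(25, -40)


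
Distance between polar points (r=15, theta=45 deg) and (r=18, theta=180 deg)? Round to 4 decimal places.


d = sqrt(r1^2 + r2^2 - 2*r1*r2*cos(t2-t1))
d = sqrt(15^2 + 18^2 - 2*15*18*cos(180-45)) = 30.5096

30.5096


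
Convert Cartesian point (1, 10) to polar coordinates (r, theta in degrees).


r = sqrt(1^2 + 10^2) = 10.0499
theta = atan2(10, 1) = 84.2894 degrees

r = 10.0499, theta = 84.2894 degrees


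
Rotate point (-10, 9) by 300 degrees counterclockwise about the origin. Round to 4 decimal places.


x' = -10*cos(300) - 9*sin(300) = 2.7942
y' = -10*sin(300) + 9*cos(300) = 13.1603

(2.7942, 13.1603)


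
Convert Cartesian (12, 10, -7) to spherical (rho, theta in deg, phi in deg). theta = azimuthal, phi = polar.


rho = sqrt(12^2 + 10^2 + (-7)^2) = 17.1172
theta = atan2(10, 12) = 39.8056 deg
phi = acos(-7/17.1172) = 114.1385 deg

rho = 17.1172, theta = 39.8056 deg, phi = 114.1385 deg


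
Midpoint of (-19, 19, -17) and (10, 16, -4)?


Midpoint = ((-19+10)/2, (19+16)/2, (-17+-4)/2) = (-4.5, 17.5, -10.5)

(-4.5, 17.5, -10.5)


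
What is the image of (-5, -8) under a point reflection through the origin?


Reflection through origin: (x, y) -> (-x, -y)
(-5, -8) -> (5, 8)

(5, 8)


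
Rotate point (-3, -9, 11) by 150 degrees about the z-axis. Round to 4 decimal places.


x' = -3*cos(150) - -9*sin(150) = 7.0981
y' = -3*sin(150) + -9*cos(150) = 6.2942
z' = 11

(7.0981, 6.2942, 11)


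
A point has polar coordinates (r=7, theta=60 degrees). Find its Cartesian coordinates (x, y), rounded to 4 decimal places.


x = 7 * cos(60) = 3.5
y = 7 * sin(60) = 6.0622

(3.5, 6.0622)


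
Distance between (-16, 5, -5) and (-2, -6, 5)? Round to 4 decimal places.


d = sqrt((-2--16)^2 + (-6-5)^2 + (5--5)^2) = 20.4206

20.4206


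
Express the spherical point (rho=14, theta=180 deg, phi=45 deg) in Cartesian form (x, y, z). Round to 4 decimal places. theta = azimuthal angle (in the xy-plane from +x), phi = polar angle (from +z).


x = 14 * sin(45) * cos(180) = -9.8995
y = 14 * sin(45) * sin(180) = 0
z = 14 * cos(45) = 9.8995

(-9.8995, 0, 9.8995)


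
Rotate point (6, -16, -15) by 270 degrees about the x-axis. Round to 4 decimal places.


x' = 6
y' = -16*cos(270) - -15*sin(270) = -15
z' = -16*sin(270) + -15*cos(270) = 16

(6, -15, 16)


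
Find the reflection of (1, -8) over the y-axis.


Reflection across y-axis: (x, y) -> (-x, y)
(1, -8) -> (-1, -8)

(-1, -8)


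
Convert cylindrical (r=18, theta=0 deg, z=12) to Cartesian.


x = 18 * cos(0) = 18
y = 18 * sin(0) = 0
z = 12

(18, 0, 12)


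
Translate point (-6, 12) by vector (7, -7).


Translation: (x+dx, y+dy) = (-6+7, 12+-7) = (1, 5)

(1, 5)


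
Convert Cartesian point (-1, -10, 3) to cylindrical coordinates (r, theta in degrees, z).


r = sqrt((-1)^2 + (-10)^2) = 10.0499
theta = atan2(-10, -1) = 264.2894 deg
z = 3

r = 10.0499, theta = 264.2894 deg, z = 3


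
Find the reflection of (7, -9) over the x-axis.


Reflection across x-axis: (x, y) -> (x, -y)
(7, -9) -> (7, 9)

(7, 9)


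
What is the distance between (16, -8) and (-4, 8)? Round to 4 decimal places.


d = sqrt((-4-16)^2 + (8--8)^2) = 25.6125

25.6125


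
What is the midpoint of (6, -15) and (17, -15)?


Midpoint = ((6+17)/2, (-15+-15)/2) = (11.5, -15)

(11.5, -15)


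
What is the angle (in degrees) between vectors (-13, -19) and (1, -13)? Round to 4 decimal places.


dot = -13*1 + -19*-13 = 234
|u| = 23.0217, |v| = 13.0384
cos(angle) = 0.7796
angle = 38.7791 degrees

38.7791 degrees


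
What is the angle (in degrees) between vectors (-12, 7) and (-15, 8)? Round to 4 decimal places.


dot = -12*-15 + 7*8 = 236
|u| = 13.8924, |v| = 17
cos(angle) = 0.9993
angle = 2.184 degrees

2.184 degrees


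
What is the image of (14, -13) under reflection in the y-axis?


Reflection across y-axis: (x, y) -> (-x, y)
(14, -13) -> (-14, -13)

(-14, -13)


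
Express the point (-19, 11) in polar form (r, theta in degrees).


r = sqrt((-19)^2 + 11^2) = 21.9545
theta = atan2(11, -19) = 149.9314 degrees

r = 21.9545, theta = 149.9314 degrees


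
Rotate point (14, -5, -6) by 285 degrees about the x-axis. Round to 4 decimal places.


x' = 14
y' = -5*cos(285) - -6*sin(285) = -7.0897
z' = -5*sin(285) + -6*cos(285) = 3.2767

(14, -7.0897, 3.2767)


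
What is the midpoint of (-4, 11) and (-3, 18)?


Midpoint = ((-4+-3)/2, (11+18)/2) = (-3.5, 14.5)

(-3.5, 14.5)


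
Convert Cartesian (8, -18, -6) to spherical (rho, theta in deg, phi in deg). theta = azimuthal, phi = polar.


rho = sqrt(8^2 + (-18)^2 + (-6)^2) = 20.5913
theta = atan2(-18, 8) = 293.9625 deg
phi = acos(-6/20.5913) = 106.9409 deg

rho = 20.5913, theta = 293.9625 deg, phi = 106.9409 deg


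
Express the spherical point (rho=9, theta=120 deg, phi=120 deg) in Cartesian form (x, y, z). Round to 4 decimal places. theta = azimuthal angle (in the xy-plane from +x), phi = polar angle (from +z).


x = 9 * sin(120) * cos(120) = -3.8971
y = 9 * sin(120) * sin(120) = 6.75
z = 9 * cos(120) = -4.5

(-3.8971, 6.75, -4.5)


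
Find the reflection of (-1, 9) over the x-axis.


Reflection across x-axis: (x, y) -> (x, -y)
(-1, 9) -> (-1, -9)

(-1, -9)


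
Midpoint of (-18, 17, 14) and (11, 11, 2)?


Midpoint = ((-18+11)/2, (17+11)/2, (14+2)/2) = (-3.5, 14, 8)

(-3.5, 14, 8)


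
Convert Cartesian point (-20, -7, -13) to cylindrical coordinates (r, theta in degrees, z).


r = sqrt((-20)^2 + (-7)^2) = 21.1896
theta = atan2(-7, -20) = 199.29 deg
z = -13

r = 21.1896, theta = 199.29 deg, z = -13


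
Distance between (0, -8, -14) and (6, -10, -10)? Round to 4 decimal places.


d = sqrt((6-0)^2 + (-10--8)^2 + (-10--14)^2) = 7.4833

7.4833


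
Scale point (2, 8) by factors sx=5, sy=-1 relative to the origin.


Scaling: (x*sx, y*sy) = (2*5, 8*-1) = (10, -8)

(10, -8)


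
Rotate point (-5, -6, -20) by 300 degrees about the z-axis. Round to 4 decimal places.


x' = -5*cos(300) - -6*sin(300) = -7.6962
y' = -5*sin(300) + -6*cos(300) = 1.3301
z' = -20

(-7.6962, 1.3301, -20)


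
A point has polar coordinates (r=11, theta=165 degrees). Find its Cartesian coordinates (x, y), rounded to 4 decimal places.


x = 11 * cos(165) = -10.6252
y = 11 * sin(165) = 2.847

(-10.6252, 2.847)


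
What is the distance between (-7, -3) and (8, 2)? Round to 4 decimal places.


d = sqrt((8--7)^2 + (2--3)^2) = 15.8114

15.8114


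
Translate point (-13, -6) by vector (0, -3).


Translation: (x+dx, y+dy) = (-13+0, -6+-3) = (-13, -9)

(-13, -9)


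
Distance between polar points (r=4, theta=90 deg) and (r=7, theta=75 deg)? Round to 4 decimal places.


d = sqrt(r1^2 + r2^2 - 2*r1*r2*cos(t2-t1))
d = sqrt(4^2 + 7^2 - 2*4*7*cos(75-90)) = 3.3027

3.3027


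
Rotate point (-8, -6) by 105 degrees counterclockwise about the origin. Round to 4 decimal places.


x' = -8*cos(105) - -6*sin(105) = 7.8661
y' = -8*sin(105) + -6*cos(105) = -6.1745

(7.8661, -6.1745)


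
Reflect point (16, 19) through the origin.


Reflection through origin: (x, y) -> (-x, -y)
(16, 19) -> (-16, -19)

(-16, -19)


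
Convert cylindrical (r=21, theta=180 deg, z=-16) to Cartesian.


x = 21 * cos(180) = -21
y = 21 * sin(180) = 0
z = -16

(-21, 0, -16)


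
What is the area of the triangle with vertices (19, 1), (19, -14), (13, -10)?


Area = |x1(y2-y3) + x2(y3-y1) + x3(y1-y2)| / 2
= |19*(-14--10) + 19*(-10-1) + 13*(1--14)| / 2
= 45

45


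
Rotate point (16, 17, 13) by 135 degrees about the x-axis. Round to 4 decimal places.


x' = 16
y' = 17*cos(135) - 13*sin(135) = -21.2132
z' = 17*sin(135) + 13*cos(135) = 2.8284

(16, -21.2132, 2.8284)


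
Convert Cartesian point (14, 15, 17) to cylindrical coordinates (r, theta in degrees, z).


r = sqrt(14^2 + 15^2) = 20.5183
theta = atan2(15, 14) = 46.9749 deg
z = 17

r = 20.5183, theta = 46.9749 deg, z = 17


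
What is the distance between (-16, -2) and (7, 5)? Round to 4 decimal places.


d = sqrt((7--16)^2 + (5--2)^2) = 24.0416

24.0416


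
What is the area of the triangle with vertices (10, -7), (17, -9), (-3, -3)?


Area = |x1(y2-y3) + x2(y3-y1) + x3(y1-y2)| / 2
= |10*(-9--3) + 17*(-3--7) + -3*(-7--9)| / 2
= 1

1


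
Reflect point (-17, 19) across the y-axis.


Reflection across y-axis: (x, y) -> (-x, y)
(-17, 19) -> (17, 19)

(17, 19)


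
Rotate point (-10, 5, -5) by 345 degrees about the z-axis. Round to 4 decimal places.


x' = -10*cos(345) - 5*sin(345) = -8.3652
y' = -10*sin(345) + 5*cos(345) = 7.4178
z' = -5

(-8.3652, 7.4178, -5)


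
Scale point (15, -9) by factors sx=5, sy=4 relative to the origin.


Scaling: (x*sx, y*sy) = (15*5, -9*4) = (75, -36)

(75, -36)


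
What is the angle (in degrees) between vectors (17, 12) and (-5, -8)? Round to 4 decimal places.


dot = 17*-5 + 12*-8 = -181
|u| = 20.8087, |v| = 9.434
cos(angle) = -0.922
angle = 157.223 degrees

157.223 degrees


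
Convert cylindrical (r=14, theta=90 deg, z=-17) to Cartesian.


x = 14 * cos(90) = 0
y = 14 * sin(90) = 14
z = -17

(0, 14, -17)


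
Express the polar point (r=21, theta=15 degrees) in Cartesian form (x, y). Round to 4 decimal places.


x = 21 * cos(15) = 20.2844
y = 21 * sin(15) = 5.4352

(20.2844, 5.4352)


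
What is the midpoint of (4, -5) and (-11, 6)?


Midpoint = ((4+-11)/2, (-5+6)/2) = (-3.5, 0.5)

(-3.5, 0.5)


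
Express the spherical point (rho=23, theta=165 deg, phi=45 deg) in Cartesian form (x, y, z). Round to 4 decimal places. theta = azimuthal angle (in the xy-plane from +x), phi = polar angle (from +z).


x = 23 * sin(45) * cos(165) = -15.7093
y = 23 * sin(45) * sin(165) = 4.2093
z = 23 * cos(45) = 16.2635

(-15.7093, 4.2093, 16.2635)


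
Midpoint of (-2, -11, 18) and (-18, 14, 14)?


Midpoint = ((-2+-18)/2, (-11+14)/2, (18+14)/2) = (-10, 1.5, 16)

(-10, 1.5, 16)


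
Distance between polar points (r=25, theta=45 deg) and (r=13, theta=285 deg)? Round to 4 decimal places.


d = sqrt(r1^2 + r2^2 - 2*r1*r2*cos(t2-t1))
d = sqrt(25^2 + 13^2 - 2*25*13*cos(285-45)) = 33.4515

33.4515


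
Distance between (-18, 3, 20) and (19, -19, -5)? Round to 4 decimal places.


d = sqrt((19--18)^2 + (-19-3)^2 + (-5-20)^2) = 49.7795

49.7795


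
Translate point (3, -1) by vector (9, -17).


Translation: (x+dx, y+dy) = (3+9, -1+-17) = (12, -18)

(12, -18)


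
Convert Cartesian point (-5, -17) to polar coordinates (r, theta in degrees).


r = sqrt((-5)^2 + (-17)^2) = 17.72
theta = atan2(-17, -5) = 253.6105 degrees

r = 17.72, theta = 253.6105 degrees


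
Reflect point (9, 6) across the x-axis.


Reflection across x-axis: (x, y) -> (x, -y)
(9, 6) -> (9, -6)

(9, -6)


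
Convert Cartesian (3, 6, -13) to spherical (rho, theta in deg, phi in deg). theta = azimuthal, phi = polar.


rho = sqrt(3^2 + 6^2 + (-13)^2) = 14.6287
theta = atan2(6, 3) = 63.4349 deg
phi = acos(-13/14.6287) = 152.7056 deg

rho = 14.6287, theta = 63.4349 deg, phi = 152.7056 deg


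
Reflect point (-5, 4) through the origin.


Reflection through origin: (x, y) -> (-x, -y)
(-5, 4) -> (5, -4)

(5, -4)


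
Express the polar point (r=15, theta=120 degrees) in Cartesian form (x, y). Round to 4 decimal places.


x = 15 * cos(120) = -7.5
y = 15 * sin(120) = 12.9904

(-7.5, 12.9904)


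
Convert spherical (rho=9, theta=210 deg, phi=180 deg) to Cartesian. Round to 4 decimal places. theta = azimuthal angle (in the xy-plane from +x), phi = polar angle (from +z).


x = 9 * sin(180) * cos(210) = 0
y = 9 * sin(180) * sin(210) = 0
z = 9 * cos(180) = -9

(0, 0, -9)


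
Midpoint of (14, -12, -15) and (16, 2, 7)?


Midpoint = ((14+16)/2, (-12+2)/2, (-15+7)/2) = (15, -5, -4)

(15, -5, -4)


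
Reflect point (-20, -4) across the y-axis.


Reflection across y-axis: (x, y) -> (-x, y)
(-20, -4) -> (20, -4)

(20, -4)


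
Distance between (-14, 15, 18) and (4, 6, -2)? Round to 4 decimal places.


d = sqrt((4--14)^2 + (6-15)^2 + (-2-18)^2) = 28.3725

28.3725


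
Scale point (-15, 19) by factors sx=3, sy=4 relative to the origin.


Scaling: (x*sx, y*sy) = (-15*3, 19*4) = (-45, 76)

(-45, 76)


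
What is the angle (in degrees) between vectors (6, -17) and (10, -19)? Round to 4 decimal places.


dot = 6*10 + -17*-19 = 383
|u| = 18.0278, |v| = 21.4709
cos(angle) = 0.9895
angle = 8.3185 degrees

8.3185 degrees


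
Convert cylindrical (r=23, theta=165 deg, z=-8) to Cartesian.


x = 23 * cos(165) = -22.2163
y = 23 * sin(165) = 5.9528
z = -8

(-22.2163, 5.9528, -8)


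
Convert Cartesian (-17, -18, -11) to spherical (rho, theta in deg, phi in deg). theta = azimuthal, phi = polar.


rho = sqrt((-17)^2 + (-18)^2 + (-11)^2) = 27.0924
theta = atan2(-18, -17) = 226.6366 deg
phi = acos(-11/27.0924) = 113.9549 deg

rho = 27.0924, theta = 226.6366 deg, phi = 113.9549 deg


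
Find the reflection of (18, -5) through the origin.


Reflection through origin: (x, y) -> (-x, -y)
(18, -5) -> (-18, 5)

(-18, 5)


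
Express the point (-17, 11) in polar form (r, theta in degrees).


r = sqrt((-17)^2 + 11^2) = 20.2485
theta = atan2(11, -17) = 147.0948 degrees

r = 20.2485, theta = 147.0948 degrees


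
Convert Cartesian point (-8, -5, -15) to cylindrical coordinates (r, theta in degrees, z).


r = sqrt((-8)^2 + (-5)^2) = 9.434
theta = atan2(-5, -8) = 212.0054 deg
z = -15

r = 9.434, theta = 212.0054 deg, z = -15


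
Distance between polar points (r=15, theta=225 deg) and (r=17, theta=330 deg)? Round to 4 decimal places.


d = sqrt(r1^2 + r2^2 - 2*r1*r2*cos(t2-t1))
d = sqrt(15^2 + 17^2 - 2*15*17*cos(330-225)) = 25.4165

25.4165


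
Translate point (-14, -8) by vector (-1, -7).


Translation: (x+dx, y+dy) = (-14+-1, -8+-7) = (-15, -15)

(-15, -15)


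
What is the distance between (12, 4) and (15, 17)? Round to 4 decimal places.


d = sqrt((15-12)^2 + (17-4)^2) = 13.3417

13.3417


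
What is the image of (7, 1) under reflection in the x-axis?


Reflection across x-axis: (x, y) -> (x, -y)
(7, 1) -> (7, -1)

(7, -1)


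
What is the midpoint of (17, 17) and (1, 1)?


Midpoint = ((17+1)/2, (17+1)/2) = (9, 9)

(9, 9)


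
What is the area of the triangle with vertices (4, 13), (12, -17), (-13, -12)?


Area = |x1(y2-y3) + x2(y3-y1) + x3(y1-y2)| / 2
= |4*(-17--12) + 12*(-12-13) + -13*(13--17)| / 2
= 355

355


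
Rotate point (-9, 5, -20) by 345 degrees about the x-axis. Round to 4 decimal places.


x' = -9
y' = 5*cos(345) - -20*sin(345) = -0.3468
z' = 5*sin(345) + -20*cos(345) = -20.6126

(-9, -0.3468, -20.6126)


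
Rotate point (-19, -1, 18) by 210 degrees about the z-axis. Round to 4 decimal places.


x' = -19*cos(210) - -1*sin(210) = 15.9545
y' = -19*sin(210) + -1*cos(210) = 10.366
z' = 18

(15.9545, 10.366, 18)


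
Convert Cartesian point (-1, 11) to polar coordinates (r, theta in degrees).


r = sqrt((-1)^2 + 11^2) = 11.0454
theta = atan2(11, -1) = 95.1944 degrees

r = 11.0454, theta = 95.1944 degrees


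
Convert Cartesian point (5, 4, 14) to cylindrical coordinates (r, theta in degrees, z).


r = sqrt(5^2 + 4^2) = 6.4031
theta = atan2(4, 5) = 38.6598 deg
z = 14

r = 6.4031, theta = 38.6598 deg, z = 14


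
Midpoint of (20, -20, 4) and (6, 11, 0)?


Midpoint = ((20+6)/2, (-20+11)/2, (4+0)/2) = (13, -4.5, 2)

(13, -4.5, 2)


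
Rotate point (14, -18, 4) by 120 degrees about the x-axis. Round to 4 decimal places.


x' = 14
y' = -18*cos(120) - 4*sin(120) = 5.5359
z' = -18*sin(120) + 4*cos(120) = -17.5885

(14, 5.5359, -17.5885)


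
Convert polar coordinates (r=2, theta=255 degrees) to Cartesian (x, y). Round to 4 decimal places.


x = 2 * cos(255) = -0.5176
y = 2 * sin(255) = -1.9319

(-0.5176, -1.9319)


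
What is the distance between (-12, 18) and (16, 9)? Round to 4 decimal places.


d = sqrt((16--12)^2 + (9-18)^2) = 29.4109

29.4109


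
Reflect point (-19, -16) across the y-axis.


Reflection across y-axis: (x, y) -> (-x, y)
(-19, -16) -> (19, -16)

(19, -16)


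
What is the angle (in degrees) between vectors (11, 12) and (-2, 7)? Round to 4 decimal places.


dot = 11*-2 + 12*7 = 62
|u| = 16.2788, |v| = 7.2801
cos(angle) = 0.5232
angle = 58.4558 degrees

58.4558 degrees


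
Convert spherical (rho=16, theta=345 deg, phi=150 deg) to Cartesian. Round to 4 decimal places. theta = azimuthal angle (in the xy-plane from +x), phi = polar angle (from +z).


x = 16 * sin(150) * cos(345) = 7.7274
y = 16 * sin(150) * sin(345) = -2.0706
z = 16 * cos(150) = -13.8564

(7.7274, -2.0706, -13.8564)


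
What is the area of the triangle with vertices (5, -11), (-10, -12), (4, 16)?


Area = |x1(y2-y3) + x2(y3-y1) + x3(y1-y2)| / 2
= |5*(-12-16) + -10*(16--11) + 4*(-11--12)| / 2
= 203

203


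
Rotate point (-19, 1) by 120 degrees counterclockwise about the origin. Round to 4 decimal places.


x' = -19*cos(120) - 1*sin(120) = 8.634
y' = -19*sin(120) + 1*cos(120) = -16.9545

(8.634, -16.9545)


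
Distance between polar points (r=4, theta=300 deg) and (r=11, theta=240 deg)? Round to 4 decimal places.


d = sqrt(r1^2 + r2^2 - 2*r1*r2*cos(t2-t1))
d = sqrt(4^2 + 11^2 - 2*4*11*cos(240-300)) = 9.6437

9.6437


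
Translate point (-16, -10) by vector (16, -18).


Translation: (x+dx, y+dy) = (-16+16, -10+-18) = (0, -28)

(0, -28)


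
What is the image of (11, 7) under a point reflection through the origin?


Reflection through origin: (x, y) -> (-x, -y)
(11, 7) -> (-11, -7)

(-11, -7)


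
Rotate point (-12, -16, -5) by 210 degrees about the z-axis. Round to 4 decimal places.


x' = -12*cos(210) - -16*sin(210) = 2.3923
y' = -12*sin(210) + -16*cos(210) = 19.8564
z' = -5

(2.3923, 19.8564, -5)


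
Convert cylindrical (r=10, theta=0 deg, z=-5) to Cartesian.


x = 10 * cos(0) = 10
y = 10 * sin(0) = 0
z = -5

(10, 0, -5)


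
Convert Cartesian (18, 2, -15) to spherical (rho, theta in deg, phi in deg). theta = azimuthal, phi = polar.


rho = sqrt(18^2 + 2^2 + (-15)^2) = 23.516
theta = atan2(2, 18) = 6.3402 deg
phi = acos(-15/23.516) = 129.6328 deg

rho = 23.516, theta = 6.3402 deg, phi = 129.6328 deg


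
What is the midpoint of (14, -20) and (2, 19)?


Midpoint = ((14+2)/2, (-20+19)/2) = (8, -0.5)

(8, -0.5)


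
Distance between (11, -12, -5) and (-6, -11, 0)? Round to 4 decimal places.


d = sqrt((-6-11)^2 + (-11--12)^2 + (0--5)^2) = 17.7482

17.7482


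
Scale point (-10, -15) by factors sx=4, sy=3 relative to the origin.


Scaling: (x*sx, y*sy) = (-10*4, -15*3) = (-40, -45)

(-40, -45)


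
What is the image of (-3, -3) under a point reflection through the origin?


Reflection through origin: (x, y) -> (-x, -y)
(-3, -3) -> (3, 3)

(3, 3)


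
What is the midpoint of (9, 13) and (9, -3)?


Midpoint = ((9+9)/2, (13+-3)/2) = (9, 5)

(9, 5)


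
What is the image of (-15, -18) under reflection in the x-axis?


Reflection across x-axis: (x, y) -> (x, -y)
(-15, -18) -> (-15, 18)

(-15, 18)


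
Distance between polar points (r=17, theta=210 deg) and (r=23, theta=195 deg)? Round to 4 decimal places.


d = sqrt(r1^2 + r2^2 - 2*r1*r2*cos(t2-t1))
d = sqrt(17^2 + 23^2 - 2*17*23*cos(195-210)) = 7.9149

7.9149


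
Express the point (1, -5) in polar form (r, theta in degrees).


r = sqrt(1^2 + (-5)^2) = 5.099
theta = atan2(-5, 1) = 281.3099 degrees

r = 5.099, theta = 281.3099 degrees


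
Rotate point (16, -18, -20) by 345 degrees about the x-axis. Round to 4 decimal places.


x' = 16
y' = -18*cos(345) - -20*sin(345) = -22.563
z' = -18*sin(345) + -20*cos(345) = -14.6598

(16, -22.563, -14.6598)


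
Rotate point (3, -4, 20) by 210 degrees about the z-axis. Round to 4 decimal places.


x' = 3*cos(210) - -4*sin(210) = -4.5981
y' = 3*sin(210) + -4*cos(210) = 1.9641
z' = 20

(-4.5981, 1.9641, 20)


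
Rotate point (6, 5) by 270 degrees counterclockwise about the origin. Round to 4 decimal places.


x' = 6*cos(270) - 5*sin(270) = 5
y' = 6*sin(270) + 5*cos(270) = -6

(5, -6)


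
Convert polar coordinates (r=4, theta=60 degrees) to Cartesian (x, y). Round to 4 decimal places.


x = 4 * cos(60) = 2
y = 4 * sin(60) = 3.4641

(2, 3.4641)


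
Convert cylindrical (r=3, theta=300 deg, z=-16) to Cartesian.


x = 3 * cos(300) = 1.5
y = 3 * sin(300) = -2.5981
z = -16

(1.5, -2.5981, -16)


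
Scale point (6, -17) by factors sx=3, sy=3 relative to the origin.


Scaling: (x*sx, y*sy) = (6*3, -17*3) = (18, -51)

(18, -51)


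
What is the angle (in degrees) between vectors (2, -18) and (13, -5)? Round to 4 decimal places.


dot = 2*13 + -18*-5 = 116
|u| = 18.1108, |v| = 13.9284
cos(angle) = 0.4599
angle = 62.6223 degrees

62.6223 degrees


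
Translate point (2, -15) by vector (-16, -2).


Translation: (x+dx, y+dy) = (2+-16, -15+-2) = (-14, -17)

(-14, -17)


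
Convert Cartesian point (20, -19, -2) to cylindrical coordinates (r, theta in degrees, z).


r = sqrt(20^2 + (-19)^2) = 27.5862
theta = atan2(-19, 20) = 316.4688 deg
z = -2

r = 27.5862, theta = 316.4688 deg, z = -2


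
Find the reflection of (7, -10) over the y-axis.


Reflection across y-axis: (x, y) -> (-x, y)
(7, -10) -> (-7, -10)

(-7, -10)


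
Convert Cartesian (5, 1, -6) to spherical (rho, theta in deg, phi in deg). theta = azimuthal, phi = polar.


rho = sqrt(5^2 + 1^2 + (-6)^2) = 7.874
theta = atan2(1, 5) = 11.3099 deg
phi = acos(-6/7.874) = 139.6409 deg

rho = 7.874, theta = 11.3099 deg, phi = 139.6409 deg


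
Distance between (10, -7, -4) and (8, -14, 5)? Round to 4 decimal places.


d = sqrt((8-10)^2 + (-14--7)^2 + (5--4)^2) = 11.5758

11.5758


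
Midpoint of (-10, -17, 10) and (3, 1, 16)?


Midpoint = ((-10+3)/2, (-17+1)/2, (10+16)/2) = (-3.5, -8, 13)

(-3.5, -8, 13)


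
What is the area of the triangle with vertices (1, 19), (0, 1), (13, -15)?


Area = |x1(y2-y3) + x2(y3-y1) + x3(y1-y2)| / 2
= |1*(1--15) + 0*(-15-19) + 13*(19-1)| / 2
= 125

125


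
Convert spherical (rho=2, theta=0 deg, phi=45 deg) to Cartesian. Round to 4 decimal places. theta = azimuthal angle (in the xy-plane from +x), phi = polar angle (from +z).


x = 2 * sin(45) * cos(0) = 1.4142
y = 2 * sin(45) * sin(0) = 0
z = 2 * cos(45) = 1.4142

(1.4142, 0, 1.4142)


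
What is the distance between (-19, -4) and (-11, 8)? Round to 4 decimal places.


d = sqrt((-11--19)^2 + (8--4)^2) = 14.4222

14.4222


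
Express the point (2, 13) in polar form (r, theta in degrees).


r = sqrt(2^2 + 13^2) = 13.1529
theta = atan2(13, 2) = 81.2538 degrees

r = 13.1529, theta = 81.2538 degrees


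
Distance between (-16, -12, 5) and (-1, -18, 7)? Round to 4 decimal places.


d = sqrt((-1--16)^2 + (-18--12)^2 + (7-5)^2) = 16.2788

16.2788


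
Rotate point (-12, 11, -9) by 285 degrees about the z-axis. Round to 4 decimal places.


x' = -12*cos(285) - 11*sin(285) = 7.5194
y' = -12*sin(285) + 11*cos(285) = 14.4381
z' = -9

(7.5194, 14.4381, -9)


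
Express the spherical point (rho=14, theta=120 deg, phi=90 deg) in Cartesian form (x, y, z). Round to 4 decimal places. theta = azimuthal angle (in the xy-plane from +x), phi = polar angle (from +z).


x = 14 * sin(90) * cos(120) = -7
y = 14 * sin(90) * sin(120) = 12.1244
z = 14 * cos(90) = 0

(-7, 12.1244, 0)


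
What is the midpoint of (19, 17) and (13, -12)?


Midpoint = ((19+13)/2, (17+-12)/2) = (16, 2.5)

(16, 2.5)


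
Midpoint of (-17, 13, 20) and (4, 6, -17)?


Midpoint = ((-17+4)/2, (13+6)/2, (20+-17)/2) = (-6.5, 9.5, 1.5)

(-6.5, 9.5, 1.5)


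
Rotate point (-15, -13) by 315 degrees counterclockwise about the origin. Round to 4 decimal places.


x' = -15*cos(315) - -13*sin(315) = -19.799
y' = -15*sin(315) + -13*cos(315) = 1.4142

(-19.799, 1.4142)


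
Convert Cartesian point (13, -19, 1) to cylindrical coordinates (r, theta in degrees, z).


r = sqrt(13^2 + (-19)^2) = 23.0217
theta = atan2(-19, 13) = 304.3803 deg
z = 1

r = 23.0217, theta = 304.3803 deg, z = 1
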